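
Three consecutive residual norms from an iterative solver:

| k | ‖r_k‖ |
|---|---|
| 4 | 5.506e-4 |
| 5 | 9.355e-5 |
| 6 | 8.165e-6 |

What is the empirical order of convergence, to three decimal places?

1.376

p ≈ ln(‖r_6‖/‖r_5‖) / ln(‖r_5‖/‖r_4‖)
  = ln(8.165e-6/9.355e-5) / ln(9.355e-5/5.506e-4)
  = ln(0.0872795) / ln(0.169906)
  = -2.438640 / -1.772510 ≈ 1.375812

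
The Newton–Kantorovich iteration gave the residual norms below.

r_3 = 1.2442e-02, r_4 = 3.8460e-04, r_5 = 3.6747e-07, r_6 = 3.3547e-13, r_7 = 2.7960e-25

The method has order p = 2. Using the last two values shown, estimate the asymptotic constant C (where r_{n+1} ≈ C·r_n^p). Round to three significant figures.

C ≈ r_7 / r_6^2
  = 2.7960e-25 / (3.3547e-13)^2
  = 2.7960e-25 / 1.1254e-25 ≈ 2.4844

2.48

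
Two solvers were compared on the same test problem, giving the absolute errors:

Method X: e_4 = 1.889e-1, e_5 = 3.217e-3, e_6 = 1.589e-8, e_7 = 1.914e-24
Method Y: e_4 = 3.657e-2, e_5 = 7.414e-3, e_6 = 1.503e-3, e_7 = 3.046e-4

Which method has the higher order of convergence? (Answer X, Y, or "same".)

X

Method X: p ≈ ln(1.914e-24/1.589e-8)/ln(1.589e-8/3.217e-3) ≈ 3.00.
Method Y: p ≈ ln(3.046e-4/1.503e-3)/ln(1.503e-3/7.414e-3) ≈ 1.00.
Method X has the higher order (≈3.0 vs ≈1.0).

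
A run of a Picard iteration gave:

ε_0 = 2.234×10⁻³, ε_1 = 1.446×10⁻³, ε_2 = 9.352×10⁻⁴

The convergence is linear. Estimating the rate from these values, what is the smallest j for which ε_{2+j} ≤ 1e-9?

Rate ρ ≈ ε_2/ε_1 = 9.352×10⁻⁴/1.446×10⁻³ = 0.6467.
After j more steps, ε_{2+j} ≈ 9.352×10⁻⁴·ρ^j; need ρ^j ≤ 1e-9/9.352×10⁻⁴ = 1.06929e-06.
j ≥ ln(1.06929e-06)/ln(0.6467) = -13.7485/-0.43587 = 31.543.
So 32 more iterations are needed.

32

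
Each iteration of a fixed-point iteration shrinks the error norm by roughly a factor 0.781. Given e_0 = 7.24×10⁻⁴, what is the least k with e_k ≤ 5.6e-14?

After k steps, e_k ≈ 7.24×10⁻⁴·0.781^k.
Need 0.781^k ≤ 5.6e-14/7.24×10⁻⁴ = 7.73481e-11.
k ≥ ln(7.73481e-11)/ln(0.781) = -23.2827/-0.24718 = 94.193.
Smallest integer k = 95.

95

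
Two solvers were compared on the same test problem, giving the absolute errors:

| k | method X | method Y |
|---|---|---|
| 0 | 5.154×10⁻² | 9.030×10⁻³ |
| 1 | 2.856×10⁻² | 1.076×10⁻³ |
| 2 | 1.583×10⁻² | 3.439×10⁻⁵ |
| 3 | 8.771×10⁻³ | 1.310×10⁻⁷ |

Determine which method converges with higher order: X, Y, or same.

Y

Method X: p ≈ ln(8.771×10⁻³/1.583×10⁻²)/ln(1.583×10⁻²/2.856×10⁻²) ≈ 1.00.
Method Y: p ≈ ln(1.310×10⁻⁷/3.439×10⁻⁵)/ln(3.439×10⁻⁵/1.076×10⁻³) ≈ 1.62.
Method Y has the higher order (≈1.6 vs ≈1.0).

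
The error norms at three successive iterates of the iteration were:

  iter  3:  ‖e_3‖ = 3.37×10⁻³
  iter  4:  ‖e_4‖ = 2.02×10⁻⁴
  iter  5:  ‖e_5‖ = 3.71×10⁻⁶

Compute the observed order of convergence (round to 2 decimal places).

1.42

p ≈ ln(‖e_5‖/‖e_4‖) / ln(‖e_4‖/‖e_3‖)
  = ln(3.71×10⁻⁶/2.02×10⁻⁴) / ln(2.02×10⁻⁴/3.37×10⁻³)
  = ln(0.0183663) / ln(0.0599407)
  = -3.99724 / -2.81440 ≈ 1.42028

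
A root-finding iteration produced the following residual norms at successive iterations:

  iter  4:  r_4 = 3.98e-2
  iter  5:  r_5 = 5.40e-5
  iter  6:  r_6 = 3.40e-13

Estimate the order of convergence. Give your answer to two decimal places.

2.86

p ≈ ln(r_6/r_5) / ln(r_5/r_4)
  = ln(3.40e-13/5.40e-5) / ln(5.40e-5/3.98e-2)
  = ln(6.2963e-09) / ln(0.00135678)
  = -18.88330 / -6.60264 ≈ 2.85996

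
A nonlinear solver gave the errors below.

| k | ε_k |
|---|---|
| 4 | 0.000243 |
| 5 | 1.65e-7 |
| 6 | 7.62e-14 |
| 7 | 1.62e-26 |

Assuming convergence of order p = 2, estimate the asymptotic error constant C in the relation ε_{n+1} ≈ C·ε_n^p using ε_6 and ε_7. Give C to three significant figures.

2.79

C ≈ ε_7 / ε_6^2
  = 1.62e-26 / (7.62e-14)^2
  = 1.62e-26 / 5.80644e-27 ≈ 2.79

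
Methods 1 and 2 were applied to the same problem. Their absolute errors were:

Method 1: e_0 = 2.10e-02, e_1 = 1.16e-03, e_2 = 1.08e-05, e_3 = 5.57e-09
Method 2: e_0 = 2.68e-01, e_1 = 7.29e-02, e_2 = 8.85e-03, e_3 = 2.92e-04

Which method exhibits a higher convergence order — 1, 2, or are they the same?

Method 1: p ≈ ln(5.57e-09/1.08e-05)/ln(1.08e-05/1.16e-03) ≈ 1.62.
Method 2: p ≈ ln(2.92e-04/8.85e-03)/ln(8.85e-03/7.29e-02) ≈ 1.62.
Both orders ≈ 1.6 — effectively the same.

same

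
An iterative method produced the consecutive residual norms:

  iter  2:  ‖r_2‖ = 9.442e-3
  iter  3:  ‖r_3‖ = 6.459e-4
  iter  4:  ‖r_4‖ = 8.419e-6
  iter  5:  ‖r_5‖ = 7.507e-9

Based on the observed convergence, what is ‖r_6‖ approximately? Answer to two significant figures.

8.7e-14

First estimate the order: p ≈ ln(‖r_5‖/‖r_4‖) / ln(‖r_4‖/‖r_3‖) = ln(7.507e-9/8.419e-6)/ln(8.419e-6/6.459e-4) = ln(0.000891674)/ln(0.0130345) ≈ 1.6180.
Then ‖r_6‖ ≈ ‖r_5‖·(‖r_5‖/‖r_4‖)^p = 7.507e-9·(0.000891674)^1.6180 = 7.507e-9·1.16261e-05 ≈ 8.728e-14.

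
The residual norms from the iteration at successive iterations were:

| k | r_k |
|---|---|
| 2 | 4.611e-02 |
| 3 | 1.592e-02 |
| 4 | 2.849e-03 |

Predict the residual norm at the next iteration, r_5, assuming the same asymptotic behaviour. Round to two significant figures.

1.8e-4

First estimate the order: p ≈ ln(r_4/r_3) / ln(r_3/r_2) = ln(2.849e-03/1.592e-02)/ln(1.592e-02/4.611e-02) = ln(0.178957)/ln(0.345261) ≈ 1.6179.
Then r_5 ≈ r_4·(r_4/r_3)^p = 2.849e-03·(0.178957)^1.6179 = 2.849e-03·0.0618048 ≈ 0.0001761.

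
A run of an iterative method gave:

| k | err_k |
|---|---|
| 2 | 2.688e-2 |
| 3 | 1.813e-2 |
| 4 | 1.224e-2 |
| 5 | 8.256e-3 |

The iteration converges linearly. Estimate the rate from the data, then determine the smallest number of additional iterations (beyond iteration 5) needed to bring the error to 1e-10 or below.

47

Rate ρ ≈ err_5/err_4 = 8.256e-3/1.224e-2 = 0.6745.
After j more steps, err_{5+j} ≈ 8.256e-3·ρ^j; need ρ^j ≤ 1e-10/8.256e-3 = 1.21124e-08.
j ≥ ln(1.21124e-08)/ln(0.6745) = -18.2290/-0.39378 = 46.292.
So 47 more iterations are needed.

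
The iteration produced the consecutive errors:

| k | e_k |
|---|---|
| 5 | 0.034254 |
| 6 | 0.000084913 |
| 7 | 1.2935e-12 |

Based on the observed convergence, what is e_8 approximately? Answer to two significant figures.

First estimate the order: p ≈ ln(e_7/e_6) / ln(e_6/e_5) = ln(1.2935e-12/0.000084913)/ln(0.000084913/0.034254) = ln(1.52332e-08)/ln(0.00247892) ≈ 3.0000.
Then e_8 ≈ e_7·(e_7/e_6)^p = 1.2935e-12·(1.52332e-08)^3.0000 = 1.2935e-12·3.53487e-24 ≈ 4.572e-36.

4.6e-36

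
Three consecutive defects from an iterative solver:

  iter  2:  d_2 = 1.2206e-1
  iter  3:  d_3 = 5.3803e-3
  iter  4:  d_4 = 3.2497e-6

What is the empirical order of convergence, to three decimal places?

p ≈ ln(d_4/d_3) / ln(d_3/d_2)
  = ln(3.2497e-6/5.3803e-3) / ln(5.3803e-3/1.2206e-1)
  = ln(0.000604) / ln(0.0440791)
  = -7.411936 / -3.121770 ≈ 2.374274

2.374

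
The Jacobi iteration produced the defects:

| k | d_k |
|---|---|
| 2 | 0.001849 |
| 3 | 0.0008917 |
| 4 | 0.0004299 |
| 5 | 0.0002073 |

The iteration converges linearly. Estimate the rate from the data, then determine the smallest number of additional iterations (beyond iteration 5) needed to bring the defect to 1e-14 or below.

Rate ρ ≈ d_5/d_4 = 0.0002073/0.0004299 = 0.4822.
After j more steps, d_{5+j} ≈ 0.0002073·ρ^j; need ρ^j ≤ 1e-14/0.0002073 = 4.82393e-11.
j ≥ ln(4.82393e-11)/ln(0.4822) = -23.7548/-0.72940 = 32.568.
So 33 more iterations are needed.

33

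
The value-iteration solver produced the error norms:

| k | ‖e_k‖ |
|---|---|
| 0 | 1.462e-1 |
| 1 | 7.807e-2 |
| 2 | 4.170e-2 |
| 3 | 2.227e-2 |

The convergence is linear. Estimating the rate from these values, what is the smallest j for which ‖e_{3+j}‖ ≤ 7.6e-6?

13

Rate ρ ≈ ‖e_3‖/‖e_2‖ = 2.227e-2/4.170e-2 = 0.5341.
After j more steps, ‖e_{3+j}‖ ≈ 2.227e-2·ρ^j; need ρ^j ≤ 7.6e-6/2.227e-2 = 0.000341266.
j ≥ ln(0.000341266)/ln(0.5341) = -7.9828/-0.62717 = 12.728.
So 13 more iterations are needed.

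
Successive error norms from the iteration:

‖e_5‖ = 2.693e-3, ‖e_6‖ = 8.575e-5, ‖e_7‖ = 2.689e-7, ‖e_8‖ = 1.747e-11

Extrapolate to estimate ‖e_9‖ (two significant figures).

First estimate the order: p ≈ ln(‖e_8‖/‖e_7‖) / ln(‖e_7‖/‖e_6‖) = ln(1.747e-11/2.689e-7)/ln(2.689e-7/8.575e-5) = ln(6.49684e-05)/ln(0.00313586) ≈ 1.6725.
Then ‖e_9‖ ≈ ‖e_8‖·(‖e_8‖/‖e_7‖)^p = 1.747e-11·(6.49684e-05)^1.6725 = 1.747e-11·9.92532e-08 ≈ 1.734e-18.

1.7e-18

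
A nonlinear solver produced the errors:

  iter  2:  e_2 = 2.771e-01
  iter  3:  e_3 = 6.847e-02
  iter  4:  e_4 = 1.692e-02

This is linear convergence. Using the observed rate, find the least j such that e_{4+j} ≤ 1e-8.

Rate ρ ≈ e_4/e_3 = 1.692e-02/6.847e-02 = 0.2471.
After j more steps, e_{4+j} ≈ 1.692e-02·ρ^j; need ρ^j ≤ 1e-8/1.692e-02 = 5.91017e-07.
j ≥ ln(5.91017e-07)/ln(0.2471) = -14.3414/-1.39796 = 10.259.
So 11 more iterations are needed.

11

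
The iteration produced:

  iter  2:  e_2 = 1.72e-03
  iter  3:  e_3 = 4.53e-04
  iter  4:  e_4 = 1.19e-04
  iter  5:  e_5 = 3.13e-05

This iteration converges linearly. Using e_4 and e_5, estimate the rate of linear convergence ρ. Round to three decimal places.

0.263

ρ ≈ e_5/e_4 = 3.13e-05/1.19e-04 = 0.26303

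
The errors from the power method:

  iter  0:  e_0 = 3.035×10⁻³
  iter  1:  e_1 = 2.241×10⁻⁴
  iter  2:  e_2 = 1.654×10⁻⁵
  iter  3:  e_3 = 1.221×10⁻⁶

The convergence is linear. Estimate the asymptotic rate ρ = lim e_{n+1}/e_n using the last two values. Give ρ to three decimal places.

ρ ≈ e_3/e_2 = 1.221×10⁻⁶/1.654×10⁻⁵ = 0.07382

0.074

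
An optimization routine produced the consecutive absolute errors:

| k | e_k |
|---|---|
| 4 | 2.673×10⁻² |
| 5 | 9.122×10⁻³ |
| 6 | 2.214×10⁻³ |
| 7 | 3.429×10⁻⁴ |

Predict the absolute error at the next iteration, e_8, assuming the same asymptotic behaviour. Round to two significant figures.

First estimate the order: p ≈ ln(e_7/e_6) / ln(e_6/e_5) = ln(3.429×10⁻⁴/2.214×10⁻³)/ln(2.214×10⁻³/9.122×10⁻³) = ln(0.154878)/ln(0.24271) ≈ 1.3173.
Then e_8 ≈ e_7·(e_7/e_6)^p = 3.429×10⁻⁴·(0.154878)^1.3173 = 3.429×10⁻⁴·0.0856985 ≈ 2.939e-05.

2.9e-5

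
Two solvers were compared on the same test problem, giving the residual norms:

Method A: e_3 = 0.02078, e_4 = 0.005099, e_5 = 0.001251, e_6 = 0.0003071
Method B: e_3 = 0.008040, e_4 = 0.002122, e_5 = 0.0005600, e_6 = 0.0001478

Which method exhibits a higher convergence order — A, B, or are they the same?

same

Method A: p ≈ ln(0.0003071/0.001251)/ln(0.001251/0.005099) ≈ 1.00.
Method B: p ≈ ln(0.0001478/0.0005600)/ln(0.0005600/0.002122) ≈ 1.00.
Both orders ≈ 1.0 — effectively the same.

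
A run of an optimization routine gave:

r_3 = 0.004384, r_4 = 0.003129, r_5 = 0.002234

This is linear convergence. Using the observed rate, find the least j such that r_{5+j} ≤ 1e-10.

51

Rate ρ ≈ r_5/r_4 = 0.002234/0.003129 = 0.7140.
After j more steps, r_{5+j} ≈ 0.002234·ρ^j; need ρ^j ≤ 1e-10/0.002234 = 4.47628e-08.
j ≥ ln(4.47628e-08)/ln(0.7140) = -16.9219/-0.33687 = 50.233.
So 51 more iterations are needed.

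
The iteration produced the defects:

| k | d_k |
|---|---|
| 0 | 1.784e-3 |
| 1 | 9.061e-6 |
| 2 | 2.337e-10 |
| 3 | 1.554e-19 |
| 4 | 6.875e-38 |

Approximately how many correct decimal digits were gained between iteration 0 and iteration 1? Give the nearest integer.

Digits gained ≈ log₁₀(d_0/d_1) = log₁₀(1.784e-3/9.061e-6) = log₁₀(196.888) ≈ 2.294.

2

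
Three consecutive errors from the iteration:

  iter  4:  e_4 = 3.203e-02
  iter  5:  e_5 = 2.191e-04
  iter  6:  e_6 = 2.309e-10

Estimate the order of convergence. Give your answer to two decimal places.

2.76

p ≈ ln(e_6/e_5) / ln(e_5/e_4)
  = ln(2.309e-10/2.191e-04) / ln(2.191e-04/3.203e-02)
  = ln(1.05386e-06) / ln(0.00684046)
  = -13.76305 / -4.98490 ≈ 2.76095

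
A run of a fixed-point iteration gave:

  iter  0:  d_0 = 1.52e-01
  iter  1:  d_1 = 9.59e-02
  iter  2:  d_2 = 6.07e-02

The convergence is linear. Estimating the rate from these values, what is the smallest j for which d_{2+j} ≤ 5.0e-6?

Rate ρ ≈ d_2/d_1 = 6.07e-02/9.59e-02 = 0.6330.
After j more steps, d_{2+j} ≈ 6.07e-02·ρ^j; need ρ^j ≤ 5.0e-6/6.07e-02 = 8.23723e-05.
j ≥ ln(8.23723e-05)/ln(0.6330) = -9.4043/-0.45728 = 20.566.
So 21 more iterations are needed.

21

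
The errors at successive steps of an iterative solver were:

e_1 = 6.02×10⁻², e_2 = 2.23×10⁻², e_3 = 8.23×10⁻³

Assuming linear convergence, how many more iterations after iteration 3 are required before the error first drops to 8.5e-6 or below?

7

Rate ρ ≈ e_3/e_2 = 8.23×10⁻³/2.23×10⁻² = 0.3691.
After j more steps, e_{3+j} ≈ 8.23×10⁻³·ρ^j; need ρ^j ≤ 8.5e-6/8.23×10⁻³ = 0.00103281.
j ≥ ln(0.00103281)/ln(0.3691) = -6.8755/-0.99669 = 6.898.
So 7 more iterations are needed.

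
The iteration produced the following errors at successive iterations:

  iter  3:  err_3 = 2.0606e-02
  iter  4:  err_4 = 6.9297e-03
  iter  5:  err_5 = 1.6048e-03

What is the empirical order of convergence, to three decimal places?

p ≈ ln(err_5/err_4) / ln(err_4/err_3)
  = ln(1.6048e-03/6.9297e-03) / ln(6.9297e-03/2.0606e-02)
  = ln(0.231583) / ln(0.336295)
  = -1.462817 / -1.089767 ≈ 1.342321

1.342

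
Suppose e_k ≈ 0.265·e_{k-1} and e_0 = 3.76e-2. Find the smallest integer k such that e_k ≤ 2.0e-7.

After k steps, e_k ≈ 3.76e-2·0.265^k.
Need 0.265^k ≤ 2.0e-7/3.76e-2 = 5.31915e-06.
k ≥ ln(5.31915e-06)/ln(0.265) = -12.1442/-1.32803 = 9.145.
Smallest integer k = 10.

10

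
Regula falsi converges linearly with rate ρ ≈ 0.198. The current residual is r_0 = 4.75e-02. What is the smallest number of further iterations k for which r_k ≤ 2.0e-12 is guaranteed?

After k steps, r_k ≈ 4.75e-02·0.198^k.
Need 0.198^k ≤ 2.0e-12/4.75e-02 = 4.21053e-11.
k ≥ ln(4.21053e-11)/ln(0.198) = -23.8908/-1.61949 = 14.752.
Smallest integer k = 15.

15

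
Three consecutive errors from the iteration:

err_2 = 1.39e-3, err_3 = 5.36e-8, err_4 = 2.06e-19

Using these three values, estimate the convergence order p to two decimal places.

2.59

p ≈ ln(err_4/err_3) / ln(err_3/err_2)
  = ln(2.06e-19/5.36e-8) / ln(5.36e-8/1.39e-3)
  = ln(3.84328e-12) / ln(3.85612e-05)
  = -26.28469 / -10.16326 ≈ 2.58625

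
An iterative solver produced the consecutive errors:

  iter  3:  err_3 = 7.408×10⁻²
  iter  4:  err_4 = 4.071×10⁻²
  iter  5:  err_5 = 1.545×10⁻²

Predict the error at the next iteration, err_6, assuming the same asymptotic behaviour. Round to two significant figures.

3.2e-3

First estimate the order: p ≈ ln(err_5/err_4) / ln(err_4/err_3) = ln(1.545×10⁻²/4.071×10⁻²)/ln(4.071×10⁻²/7.408×10⁻²) = ln(0.379514)/ln(0.549541) ≈ 1.6184.
Then err_6 ≈ err_5·(err_5/err_4)^p = 1.545×10⁻²·(0.379514)^1.6184 = 1.545×10⁻²·0.20846 ≈ 0.003221.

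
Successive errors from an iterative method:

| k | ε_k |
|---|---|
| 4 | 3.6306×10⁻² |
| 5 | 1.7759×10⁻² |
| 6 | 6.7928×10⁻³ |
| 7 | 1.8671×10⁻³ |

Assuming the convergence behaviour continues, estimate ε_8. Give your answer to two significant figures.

3.3e-4

First estimate the order: p ≈ ln(ε_7/ε_6) / ln(ε_6/ε_5) = ln(1.8671×10⁻³/6.7928×10⁻³)/ln(6.7928×10⁻³/1.7759×10⁻²) = ln(0.274865)/ln(0.382499) ≈ 1.3438.
Then ε_8 ≈ ε_7·(ε_7/ε_6)^p = 1.8671×10⁻³·(0.274865)^1.3438 = 1.8671×10⁻³·0.176315 ≈ 0.0003292.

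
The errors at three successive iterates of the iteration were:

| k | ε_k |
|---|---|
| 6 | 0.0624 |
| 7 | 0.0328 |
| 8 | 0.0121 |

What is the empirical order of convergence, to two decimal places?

p ≈ ln(ε_8/ε_7) / ln(ε_7/ε_6)
  = ln(0.0121/0.0328) / ln(0.0328/0.0624)
  = ln(0.368902) / ln(0.525641)
  = -0.99722 / -0.64314 ≈ 1.55055

1.55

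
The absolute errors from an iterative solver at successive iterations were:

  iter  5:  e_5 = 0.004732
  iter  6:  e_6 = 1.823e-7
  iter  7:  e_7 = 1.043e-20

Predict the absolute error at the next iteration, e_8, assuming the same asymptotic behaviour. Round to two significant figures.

First estimate the order: p ≈ ln(e_7/e_6) / ln(e_6/e_5) = ln(1.043e-20/1.823e-7)/ln(1.823e-7/0.004732) = ln(5.72134e-14)/ln(3.85249e-05) ≈ 2.9999.
Then e_8 ≈ e_7·(e_7/e_6)^p = 1.043e-20·(5.72134e-14)^2.9999 = 1.043e-20·1.87853e-40 ≈ 1.959e-60.

2.0e-60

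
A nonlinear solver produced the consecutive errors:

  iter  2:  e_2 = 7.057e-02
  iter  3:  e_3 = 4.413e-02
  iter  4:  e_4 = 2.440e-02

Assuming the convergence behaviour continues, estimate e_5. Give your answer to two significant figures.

First estimate the order: p ≈ ln(e_4/e_3) / ln(e_3/e_2) = ln(2.440e-02/4.413e-02)/ln(4.413e-02/7.057e-02) = ln(0.552912)/ln(0.625337) ≈ 1.2622.
Then e_5 ≈ e_4·(e_4/e_3)^p = 2.440e-02·(0.552912)^1.2622 = 2.440e-02·0.473348 ≈ 0.01155.

1.2e-2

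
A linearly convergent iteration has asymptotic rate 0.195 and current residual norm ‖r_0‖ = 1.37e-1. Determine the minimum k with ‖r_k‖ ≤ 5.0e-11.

14

After k steps, ‖r_k‖ ≈ 1.37e-1·0.195^k.
Need 0.195^k ≤ 5.0e-11/1.37e-1 = 3.64964e-10.
k ≥ ln(3.64964e-10)/ln(0.195) = -21.7312/-1.63476 = 13.293.
Smallest integer k = 14.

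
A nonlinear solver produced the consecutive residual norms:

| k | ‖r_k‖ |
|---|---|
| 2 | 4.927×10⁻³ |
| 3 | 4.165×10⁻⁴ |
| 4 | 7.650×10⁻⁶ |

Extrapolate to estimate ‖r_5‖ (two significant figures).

1.2e-8

First estimate the order: p ≈ ln(‖r_4‖/‖r_3‖) / ln(‖r_3‖/‖r_2‖) = ln(7.650×10⁻⁶/4.165×10⁻⁴)/ln(4.165×10⁻⁴/4.927×10⁻³) = ln(0.0183673)/ln(0.0845342) ≈ 1.6179.
Then ‖r_5‖ ≈ ‖r_4‖·(‖r_4‖/‖r_3‖)^p = 7.650×10⁻⁶·(0.0183673)^1.6179 = 7.650×10⁻⁶·0.00155381 ≈ 1.189e-08.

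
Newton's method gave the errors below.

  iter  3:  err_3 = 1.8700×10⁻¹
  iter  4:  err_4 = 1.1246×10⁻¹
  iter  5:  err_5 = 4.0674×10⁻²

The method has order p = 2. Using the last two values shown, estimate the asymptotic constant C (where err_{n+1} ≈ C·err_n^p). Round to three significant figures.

C ≈ err_5 / err_4^2
  = 4.0674×10⁻² / (1.1246×10⁻¹)^2
  = 4.0674×10⁻² / 0.0126473 ≈ 3.216

3.22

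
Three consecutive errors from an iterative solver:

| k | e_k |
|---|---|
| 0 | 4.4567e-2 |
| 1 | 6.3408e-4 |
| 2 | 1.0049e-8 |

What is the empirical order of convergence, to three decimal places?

2.599

p ≈ ln(e_2/e_1) / ln(e_1/e_0)
  = ln(1.0049e-8/6.3408e-4) / ln(6.3408e-4/4.4567e-2)
  = ln(1.58482e-05) / ln(0.0142276)
  = -11.052455 / -4.252572 ≈ 2.599005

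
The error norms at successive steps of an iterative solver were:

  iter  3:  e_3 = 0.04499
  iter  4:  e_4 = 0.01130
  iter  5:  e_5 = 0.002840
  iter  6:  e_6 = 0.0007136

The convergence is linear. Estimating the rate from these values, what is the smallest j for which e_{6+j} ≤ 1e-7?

Rate ρ ≈ e_6/e_5 = 0.0007136/0.002840 = 0.2513.
After j more steps, e_{6+j} ≈ 0.0007136·ρ^j; need ρ^j ≤ 1e-7/0.0007136 = 0.000140135.
j ≥ ln(0.000140135)/ln(0.2513) = -8.8729/-1.38111 = 6.424.
So 7 more iterations are needed.

7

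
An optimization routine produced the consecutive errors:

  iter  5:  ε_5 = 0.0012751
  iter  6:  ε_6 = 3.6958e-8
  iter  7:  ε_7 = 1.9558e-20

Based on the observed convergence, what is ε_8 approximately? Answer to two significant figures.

First estimate the order: p ≈ ln(ε_7/ε_6) / ln(ε_6/ε_5) = ln(1.9558e-20/3.6958e-8)/ln(3.6958e-8/0.0012751) = ln(5.29195e-13)/ln(2.89844e-05) ≈ 2.7053.
Then ε_8 ≈ ε_7·(ε_7/ε_6)^p = 1.9558e-20·(5.29195e-13)^2.7053 = 1.9558e-20·6.14749e-34 ≈ 1.202e-53.

1.2e-53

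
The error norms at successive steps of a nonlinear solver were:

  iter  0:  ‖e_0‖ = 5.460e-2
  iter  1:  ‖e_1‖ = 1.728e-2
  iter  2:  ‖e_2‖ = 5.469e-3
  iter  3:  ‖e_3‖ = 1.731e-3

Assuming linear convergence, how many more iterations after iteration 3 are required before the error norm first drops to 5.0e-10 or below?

14

Rate ρ ≈ ‖e_3‖/‖e_2‖ = 1.731e-3/5.469e-3 = 0.3165.
After j more steps, ‖e_{3+j}‖ ≈ 1.731e-3·ρ^j; need ρ^j ≤ 5.0e-10/1.731e-3 = 2.8885e-07.
j ≥ ln(2.8885e-07)/ln(0.3165) = -15.0574/-1.15043 = 13.088.
So 14 more iterations are needed.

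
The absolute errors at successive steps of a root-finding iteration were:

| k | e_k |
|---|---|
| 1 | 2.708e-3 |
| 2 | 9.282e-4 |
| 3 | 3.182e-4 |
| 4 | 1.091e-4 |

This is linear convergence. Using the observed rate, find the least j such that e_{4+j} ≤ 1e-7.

Rate ρ ≈ e_4/e_3 = 1.091e-4/3.182e-4 = 0.3429.
After j more steps, e_{4+j} ≈ 1.091e-4·ρ^j; need ρ^j ≤ 1e-7/1.091e-4 = 0.00091659.
j ≥ ln(0.00091659)/ln(0.3429) = -6.9949/-1.07032 = 6.535.
So 7 more iterations are needed.

7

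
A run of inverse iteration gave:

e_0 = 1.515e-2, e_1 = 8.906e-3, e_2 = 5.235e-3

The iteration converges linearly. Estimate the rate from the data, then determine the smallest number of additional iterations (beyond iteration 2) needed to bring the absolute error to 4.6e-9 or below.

27

Rate ρ ≈ e_2/e_1 = 5.235e-3/8.906e-3 = 0.5878.
After j more steps, e_{2+j} ≈ 5.235e-3·ρ^j; need ρ^j ≤ 4.6e-9/5.235e-3 = 8.78701e-07.
j ≥ ln(8.78701e-07)/ln(0.5878) = -13.9448/-0.53137 = 26.243.
So 27 more iterations are needed.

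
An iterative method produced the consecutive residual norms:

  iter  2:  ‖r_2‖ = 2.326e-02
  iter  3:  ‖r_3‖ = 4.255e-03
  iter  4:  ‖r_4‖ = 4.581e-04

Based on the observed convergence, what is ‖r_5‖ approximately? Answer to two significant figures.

2.5e-5

First estimate the order: p ≈ ln(‖r_4‖/‖r_3‖) / ln(‖r_3‖/‖r_2‖) = ln(4.581e-04/4.255e-03)/ln(4.255e-03/2.326e-02) = ln(0.107662)/ln(0.182932) ≈ 1.3121.
Then ‖r_5‖ ≈ ‖r_4‖·(‖r_4‖/‖r_3‖)^p = 4.581e-04·(0.107662)^1.3121 = 4.581e-04·0.0536994 ≈ 2.46e-05.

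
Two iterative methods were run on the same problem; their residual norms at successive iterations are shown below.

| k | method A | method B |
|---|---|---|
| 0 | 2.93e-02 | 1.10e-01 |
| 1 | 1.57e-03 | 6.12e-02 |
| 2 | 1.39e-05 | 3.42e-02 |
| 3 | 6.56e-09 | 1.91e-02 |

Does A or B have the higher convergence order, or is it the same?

Method A: p ≈ ln(6.56e-09/1.39e-05)/ln(1.39e-05/1.57e-03) ≈ 1.62.
Method B: p ≈ ln(1.91e-02/3.42e-02)/ln(3.42e-02/6.12e-02) ≈ 1.00.
Method A has the higher order (≈1.6 vs ≈1.0).

A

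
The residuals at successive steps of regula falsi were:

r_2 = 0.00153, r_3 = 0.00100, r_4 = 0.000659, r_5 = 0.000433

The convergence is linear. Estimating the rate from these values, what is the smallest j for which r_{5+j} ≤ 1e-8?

Rate ρ ≈ r_5/r_4 = 0.000433/0.000659 = 0.6571.
After j more steps, r_{5+j} ≈ 0.000433·ρ^j; need ρ^j ≤ 1e-8/0.000433 = 2.30947e-05.
j ≥ ln(2.30947e-05)/ln(0.6571) = -10.6759/-0.41992 = 25.424.
So 26 more iterations are needed.

26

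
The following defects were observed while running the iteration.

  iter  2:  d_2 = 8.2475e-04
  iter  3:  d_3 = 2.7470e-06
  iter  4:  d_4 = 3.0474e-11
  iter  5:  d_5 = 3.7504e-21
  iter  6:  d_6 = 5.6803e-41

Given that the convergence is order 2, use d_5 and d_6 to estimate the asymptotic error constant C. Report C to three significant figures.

4.04

C ≈ d_6 / d_5^2
  = 5.6803e-41 / (3.7504e-21)^2
  = 5.6803e-41 / 1.40655e-41 ≈ 4.0385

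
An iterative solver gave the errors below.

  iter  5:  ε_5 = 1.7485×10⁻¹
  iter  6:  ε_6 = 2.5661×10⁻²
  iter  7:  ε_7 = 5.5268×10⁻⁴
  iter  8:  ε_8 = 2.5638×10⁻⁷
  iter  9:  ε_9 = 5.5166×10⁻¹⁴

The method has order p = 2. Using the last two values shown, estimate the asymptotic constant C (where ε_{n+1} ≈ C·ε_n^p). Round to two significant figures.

0.84

C ≈ ε_9 / ε_8^2
  = 5.5166×10⁻¹⁴ / (2.5638×10⁻⁷)^2
  = 5.5166×10⁻¹⁴ / 6.57307e-14 ≈ 0.83927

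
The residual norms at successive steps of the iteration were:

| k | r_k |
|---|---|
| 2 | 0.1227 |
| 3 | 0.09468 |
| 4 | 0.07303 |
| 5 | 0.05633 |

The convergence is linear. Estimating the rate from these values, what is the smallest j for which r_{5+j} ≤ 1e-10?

Rate ρ ≈ r_5/r_4 = 0.05633/0.07303 = 0.7713.
After j more steps, r_{5+j} ≈ 0.05633·ρ^j; need ρ^j ≤ 1e-10/0.05633 = 1.77525e-09.
j ≥ ln(1.77525e-09)/ln(0.7713) = -20.1493/-0.25968 = 77.593.
So 78 more iterations are needed.

78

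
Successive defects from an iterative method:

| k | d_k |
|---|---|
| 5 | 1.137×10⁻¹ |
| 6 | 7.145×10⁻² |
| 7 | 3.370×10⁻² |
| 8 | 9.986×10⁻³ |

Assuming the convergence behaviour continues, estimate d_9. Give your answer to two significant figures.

1.4e-3

First estimate the order: p ≈ ln(d_8/d_7) / ln(d_7/d_6) = ln(9.986×10⁻³/3.370×10⁻²)/ln(3.370×10⁻²/7.145×10⁻²) = ln(0.29632)/ln(0.471659) ≈ 1.6185.
Then d_9 ≈ d_8·(d_8/d_7)^p = 9.986×10⁻³·(0.29632)^1.6185 = 9.986×10⁻³·0.139651 ≈ 0.001395.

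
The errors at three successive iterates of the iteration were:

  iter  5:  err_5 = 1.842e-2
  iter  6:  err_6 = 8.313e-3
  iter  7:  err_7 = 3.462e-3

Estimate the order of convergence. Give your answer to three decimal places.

1.101

p ≈ ln(err_7/err_6) / ln(err_6/err_5)
  = ln(3.462e-3/8.313e-3) / ln(8.313e-3/1.842e-2)
  = ln(0.416456) / ln(0.451303)
  = -0.875974 / -0.795616 ≈ 1.101001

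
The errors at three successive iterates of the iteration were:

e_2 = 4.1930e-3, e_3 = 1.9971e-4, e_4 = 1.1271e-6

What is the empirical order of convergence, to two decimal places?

p ≈ ln(e_4/e_3) / ln(e_3/e_2)
  = ln(1.1271e-6/1.9971e-4) / ln(1.9971e-4/4.1930e-3)
  = ln(0.00564368) / ln(0.0476294)
  = -5.17722 / -3.04431 ≈ 1.70062

1.70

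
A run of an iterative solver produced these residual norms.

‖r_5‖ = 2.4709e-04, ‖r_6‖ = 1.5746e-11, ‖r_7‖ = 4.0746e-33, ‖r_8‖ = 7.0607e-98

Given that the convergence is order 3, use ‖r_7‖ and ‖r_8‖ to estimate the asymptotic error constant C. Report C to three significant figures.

1.04

C ≈ ‖r_8‖ / ‖r_7‖^3
  = 7.0607e-98 / (4.0746e-33)^3
  = 7.0607e-98 / 6.7648e-98 ≈ 1.0437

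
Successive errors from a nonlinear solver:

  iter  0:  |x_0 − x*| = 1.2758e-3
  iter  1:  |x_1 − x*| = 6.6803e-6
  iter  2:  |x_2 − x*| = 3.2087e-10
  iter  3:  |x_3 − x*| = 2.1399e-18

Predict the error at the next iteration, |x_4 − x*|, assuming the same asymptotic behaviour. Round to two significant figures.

First estimate the order: p ≈ ln(|x_3 − x*|/|x_2 − x*|) / ln(|x_2 − x*|/|x_1 − x*|) = ln(2.1399e-18/3.2087e-10)/ln(3.2087e-10/6.6803e-6) = ln(6.66906e-09)/ln(4.80323e-05) ≈ 1.8932.
Then |x_4 − x*| ≈ |x_3 − x*|·(|x_3 − x*|/|x_2 − x*|)^p = 2.1399e-18·(6.66906e-09)^1.8932 = 2.1399e-18·3.32138e-16 ≈ 7.107e-34.

7.1e-34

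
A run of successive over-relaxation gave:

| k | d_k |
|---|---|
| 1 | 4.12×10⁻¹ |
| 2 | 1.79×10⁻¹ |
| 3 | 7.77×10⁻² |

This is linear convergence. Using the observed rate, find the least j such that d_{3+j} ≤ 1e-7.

Rate ρ ≈ d_3/d_2 = 7.77×10⁻²/1.79×10⁻¹ = 0.4341.
After j more steps, d_{3+j} ≈ 7.77×10⁻²·ρ^j; need ρ^j ≤ 1e-7/7.77×10⁻² = 1.287e-06.
j ≥ ln(1.287e-06)/ln(0.4341) = -13.5632/-0.83448 = 16.253.
So 17 more iterations are needed.

17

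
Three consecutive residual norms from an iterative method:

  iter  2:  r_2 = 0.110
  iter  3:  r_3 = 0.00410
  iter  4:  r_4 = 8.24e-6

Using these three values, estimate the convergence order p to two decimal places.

p ≈ ln(r_4/r_3) / ln(r_3/r_2)
  = ln(8.24e-6/0.00410) / ln(0.00410/0.110)
  = ln(0.00200976) / ln(0.0372727)
  = -6.20974 / -3.28949 ≈ 1.88775

1.89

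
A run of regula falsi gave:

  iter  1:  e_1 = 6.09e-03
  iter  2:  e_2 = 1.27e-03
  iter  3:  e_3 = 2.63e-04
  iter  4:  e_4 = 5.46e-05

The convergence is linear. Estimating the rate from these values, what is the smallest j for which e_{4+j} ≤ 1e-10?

9

Rate ρ ≈ e_4/e_3 = 5.46e-05/2.63e-04 = 0.2076.
After j more steps, e_{4+j} ≈ 5.46e-05·ρ^j; need ρ^j ≤ 1e-10/5.46e-05 = 1.8315e-06.
j ≥ ln(1.8315e-06)/ln(0.2076) = -13.2104/-1.57214 = 8.403.
So 9 more iterations are needed.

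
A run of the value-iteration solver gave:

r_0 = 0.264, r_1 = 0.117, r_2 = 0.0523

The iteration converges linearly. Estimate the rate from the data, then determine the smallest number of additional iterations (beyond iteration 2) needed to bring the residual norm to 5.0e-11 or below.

Rate ρ ≈ r_2/r_1 = 0.0523/0.117 = 0.4470.
After j more steps, r_{2+j} ≈ 0.0523·ρ^j; need ρ^j ≤ 5.0e-11/0.0523 = 9.56023e-10.
j ≥ ln(9.56023e-10)/ln(0.4470) = -20.7682/-0.80520 = 25.793.
So 26 more iterations are needed.

26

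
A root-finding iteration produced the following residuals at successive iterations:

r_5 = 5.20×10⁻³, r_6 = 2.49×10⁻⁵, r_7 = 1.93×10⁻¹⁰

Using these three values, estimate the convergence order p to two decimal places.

p ≈ ln(r_7/r_6) / ln(r_6/r_5)
  = ln(1.93×10⁻¹⁰/2.49×10⁻⁵) / ln(2.49×10⁻⁵/5.20×10⁻³)
  = ln(7.751e-06) / ln(0.00478846)
  = -11.76769 / -5.34155 ≈ 2.20305

2.20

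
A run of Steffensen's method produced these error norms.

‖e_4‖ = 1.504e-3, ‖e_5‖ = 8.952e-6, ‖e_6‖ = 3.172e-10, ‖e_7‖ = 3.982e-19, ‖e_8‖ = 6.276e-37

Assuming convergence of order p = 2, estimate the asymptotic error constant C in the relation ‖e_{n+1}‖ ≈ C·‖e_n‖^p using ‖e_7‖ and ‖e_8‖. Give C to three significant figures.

3.96

C ≈ ‖e_8‖ / ‖e_7‖^2
  = 6.276e-37 / (3.982e-19)^2
  = 6.276e-37 / 1.58563e-37 ≈ 3.958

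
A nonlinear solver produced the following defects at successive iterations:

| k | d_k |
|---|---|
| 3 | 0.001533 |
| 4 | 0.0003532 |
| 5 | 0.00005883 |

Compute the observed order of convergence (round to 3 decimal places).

p ≈ ln(d_5/d_4) / ln(d_4/d_3)
  = ln(0.00005883/0.0003532) / ln(0.0003532/0.001533)
  = ln(0.166563) / ln(0.230398)
  = -1.792382 / -1.467947 ≈ 1.221013

1.221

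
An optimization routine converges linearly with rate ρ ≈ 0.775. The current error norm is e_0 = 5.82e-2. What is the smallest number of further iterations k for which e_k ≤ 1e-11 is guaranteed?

After k steps, e_k ≈ 5.82e-2·0.775^k.
Need 0.775^k ≤ 1e-11/5.82e-2 = 1.71821e-10.
k ≥ ln(1.71821e-10)/ln(0.775) = -22.4846/-0.25489 = 88.213.
Smallest integer k = 89.

89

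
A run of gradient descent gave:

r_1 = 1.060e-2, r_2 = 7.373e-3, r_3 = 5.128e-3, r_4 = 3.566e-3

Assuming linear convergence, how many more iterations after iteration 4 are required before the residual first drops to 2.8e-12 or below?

58

Rate ρ ≈ r_4/r_3 = 3.566e-3/5.128e-3 = 0.6954.
After j more steps, r_{4+j} ≈ 3.566e-3·ρ^j; need ρ^j ≤ 2.8e-12/3.566e-3 = 7.85193e-10.
j ≥ ln(7.85193e-10)/ln(0.6954) = -20.9651/-0.36327 = 57.712.
So 58 more iterations are needed.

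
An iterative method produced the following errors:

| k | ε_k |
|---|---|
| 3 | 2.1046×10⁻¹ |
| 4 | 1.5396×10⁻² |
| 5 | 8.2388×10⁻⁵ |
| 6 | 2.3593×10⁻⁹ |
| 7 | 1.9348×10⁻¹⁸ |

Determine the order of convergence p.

Consecutive ratios: ε_7/ε_6 = 1.9348×10⁻¹⁸/2.3593×10⁻⁹ = 8.20074e-10, ε_6/ε_5 = 2.3593×10⁻⁹/8.2388×10⁻⁵ = 2.86365e-05.
p ≈ ln(8.20074e-10)/ln(2.86365e-05) = -20.9216/-10.4608 ≈ 2.00.
So the convergence is quadratic (order 2).

2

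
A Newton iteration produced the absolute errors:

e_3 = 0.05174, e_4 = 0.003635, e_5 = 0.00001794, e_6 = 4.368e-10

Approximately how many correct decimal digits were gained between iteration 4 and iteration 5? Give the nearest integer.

2

Digits gained ≈ log₁₀(e_4/e_5) = log₁₀(0.003635/0.00001794) = log₁₀(202.62) ≈ 2.307.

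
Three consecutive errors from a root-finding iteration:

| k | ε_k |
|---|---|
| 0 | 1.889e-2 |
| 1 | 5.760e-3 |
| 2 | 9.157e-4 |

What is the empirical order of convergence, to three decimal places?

p ≈ ln(ε_2/ε_1) / ln(ε_1/ε_0)
  = ln(9.157e-4/5.760e-3) / ln(5.760e-3/1.889e-2)
  = ln(0.158976) / ln(0.304923)
  = -1.839002 / -1.187696 ≈ 1.548378

1.548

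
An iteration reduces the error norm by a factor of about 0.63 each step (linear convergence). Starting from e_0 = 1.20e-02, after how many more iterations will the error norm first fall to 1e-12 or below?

After k steps, e_k ≈ 1.20e-02·0.63^k.
Need 0.63^k ≤ 1e-12/1.20e-02 = 8.33333e-11.
k ≥ ln(8.33333e-11)/ln(0.63) = -23.2082/-0.46204 = 50.230.
Smallest integer k = 51.

51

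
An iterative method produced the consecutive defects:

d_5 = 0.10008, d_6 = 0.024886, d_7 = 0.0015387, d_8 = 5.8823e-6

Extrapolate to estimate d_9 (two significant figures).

8.6e-11

First estimate the order: p ≈ ln(d_8/d_7) / ln(d_7/d_6) = ln(5.8823e-6/0.0015387)/ln(0.0015387/0.024886) = ln(0.0038229)/ln(0.0618299) ≈ 2.0000.
Then d_9 ≈ d_8·(d_8/d_7)^p = 5.8823e-6·(0.0038229)^2.0000 = 5.8823e-6·1.46146e-05 ≈ 8.597e-11.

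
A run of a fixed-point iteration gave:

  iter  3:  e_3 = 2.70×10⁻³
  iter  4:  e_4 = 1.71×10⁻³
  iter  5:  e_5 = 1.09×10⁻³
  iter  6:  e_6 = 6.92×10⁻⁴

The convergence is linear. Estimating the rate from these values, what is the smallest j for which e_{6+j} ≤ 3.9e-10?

32

Rate ρ ≈ e_6/e_5 = 6.92×10⁻⁴/1.09×10⁻³ = 0.6349.
After j more steps, e_{6+j} ≈ 6.92×10⁻⁴·ρ^j; need ρ^j ≤ 3.9e-10/6.92×10⁻⁴ = 5.63584e-07.
j ≥ ln(5.63584e-07)/ln(0.6349) = -14.3889/-0.45429 = 31.673.
So 32 more iterations are needed.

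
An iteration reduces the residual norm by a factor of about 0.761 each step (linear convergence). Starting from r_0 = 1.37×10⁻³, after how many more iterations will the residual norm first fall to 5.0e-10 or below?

After k steps, r_k ≈ 1.37×10⁻³·0.761^k.
Need 0.761^k ≤ 5.0e-10/1.37×10⁻³ = 3.64964e-07.
k ≥ ln(3.64964e-07)/ln(0.761) = -14.8235/-0.27312 = 54.275.
Smallest integer k = 55.

55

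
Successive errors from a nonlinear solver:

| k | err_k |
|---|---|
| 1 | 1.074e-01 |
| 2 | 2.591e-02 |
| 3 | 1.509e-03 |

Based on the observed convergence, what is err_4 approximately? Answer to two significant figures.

First estimate the order: p ≈ ln(err_3/err_2) / ln(err_2/err_1) = ln(1.509e-03/2.591e-02)/ln(2.591e-02/1.074e-01) = ln(0.0582401)/ln(0.241248) ≈ 1.9995.
Then err_4 ≈ err_3·(err_3/err_2)^p = 1.509e-03·(0.0582401)^1.9995 = 1.509e-03·0.00339673 ≈ 5.126e-06.

5.1e-6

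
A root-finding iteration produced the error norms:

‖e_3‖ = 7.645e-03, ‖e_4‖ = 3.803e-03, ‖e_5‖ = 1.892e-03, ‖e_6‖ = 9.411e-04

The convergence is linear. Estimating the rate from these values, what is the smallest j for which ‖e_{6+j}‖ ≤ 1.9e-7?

Rate ρ ≈ ‖e_6‖/‖e_5‖ = 9.411e-04/1.892e-03 = 0.4974.
After j more steps, ‖e_{6+j}‖ ≈ 9.411e-04·ρ^j; need ρ^j ≤ 1.9e-7/9.411e-04 = 0.000201891.
j ≥ ln(0.000201891)/ln(0.4974) = -8.5078/-0.69836 = 12.183.
So 13 more iterations are needed.

13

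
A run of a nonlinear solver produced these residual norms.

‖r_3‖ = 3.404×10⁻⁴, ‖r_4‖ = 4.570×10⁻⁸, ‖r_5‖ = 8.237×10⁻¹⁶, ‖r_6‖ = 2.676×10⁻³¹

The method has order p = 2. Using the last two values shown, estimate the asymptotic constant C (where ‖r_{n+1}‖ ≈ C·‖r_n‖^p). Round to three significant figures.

0.394

C ≈ ‖r_6‖ / ‖r_5‖^2
  = 2.676×10⁻³¹ / (8.237×10⁻¹⁶)^2
  = 2.676×10⁻³¹ / 6.78482e-31 ≈ 0.39441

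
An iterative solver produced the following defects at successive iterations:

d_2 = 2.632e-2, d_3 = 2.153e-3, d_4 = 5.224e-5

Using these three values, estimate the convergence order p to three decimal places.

1.485

p ≈ ln(d_4/d_3) / ln(d_3/d_2)
  = ln(5.224e-5/2.153e-3) / ln(2.153e-3/2.632e-2)
  = ln(0.0242638) / ln(0.0818009)
  = -3.718770 / -2.503467 ≈ 1.485448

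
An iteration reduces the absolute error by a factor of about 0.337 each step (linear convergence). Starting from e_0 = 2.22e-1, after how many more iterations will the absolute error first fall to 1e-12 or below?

25

After k steps, e_k ≈ 2.22e-1·0.337^k.
Need 0.337^k ≤ 1e-12/2.22e-1 = 4.5045e-12.
k ≥ ln(4.5045e-12)/ln(0.337) = -26.1259/-1.08767 = 24.020.
Smallest integer k = 25.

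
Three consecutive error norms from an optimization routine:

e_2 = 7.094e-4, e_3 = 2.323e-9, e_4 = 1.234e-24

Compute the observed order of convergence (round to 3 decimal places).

2.785

p ≈ ln(e_4/e_3) / ln(e_3/e_2)
  = ln(1.234e-24/2.323e-9) / ln(2.323e-9/7.094e-4)
  = ln(5.3121e-16) / ln(3.2746e-06)
  = -35.171374 / -12.629315 ≈ 2.784900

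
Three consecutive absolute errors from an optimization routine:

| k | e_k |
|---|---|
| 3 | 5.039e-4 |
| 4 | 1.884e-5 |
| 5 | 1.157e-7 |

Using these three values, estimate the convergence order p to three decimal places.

p ≈ ln(e_5/e_4) / ln(e_4/e_3)
  = ln(1.157e-7/1.884e-5) / ln(1.884e-5/5.039e-4)
  = ln(0.00614119) / ln(0.0373884)
  = -5.092737 / -3.286395 ≈ 1.549642

1.550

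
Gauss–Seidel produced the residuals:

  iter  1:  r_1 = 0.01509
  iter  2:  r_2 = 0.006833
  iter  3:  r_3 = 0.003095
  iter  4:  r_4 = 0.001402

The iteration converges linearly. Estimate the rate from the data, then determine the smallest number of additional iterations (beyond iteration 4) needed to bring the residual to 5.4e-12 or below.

Rate ρ ≈ r_4/r_3 = 0.001402/0.003095 = 0.4530.
After j more steps, r_{4+j} ≈ 0.001402·ρ^j; need ρ^j ≤ 5.4e-12/0.001402 = 3.85164e-09.
j ≥ ln(3.85164e-09)/ln(0.4530) = -19.3748/-0.79186 = 24.467.
So 25 more iterations are needed.

25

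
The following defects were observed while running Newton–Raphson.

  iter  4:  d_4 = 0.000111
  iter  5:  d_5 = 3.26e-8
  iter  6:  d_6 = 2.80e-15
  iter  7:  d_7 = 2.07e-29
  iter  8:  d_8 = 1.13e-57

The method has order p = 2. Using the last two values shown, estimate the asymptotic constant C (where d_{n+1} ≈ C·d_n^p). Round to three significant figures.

C ≈ d_8 / d_7^2
  = 1.13e-57 / (2.07e-29)^2
  = 1.13e-57 / 4.2849e-58 ≈ 2.6372

2.64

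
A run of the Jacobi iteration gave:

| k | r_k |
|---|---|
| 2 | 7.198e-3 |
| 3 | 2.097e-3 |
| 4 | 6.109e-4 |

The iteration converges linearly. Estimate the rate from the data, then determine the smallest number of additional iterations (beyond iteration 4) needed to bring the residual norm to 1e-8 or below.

9

Rate ρ ≈ r_4/r_3 = 6.109e-4/2.097e-3 = 0.2913.
After j more steps, r_{4+j} ≈ 6.109e-4·ρ^j; need ρ^j ≤ 1e-8/6.109e-4 = 1.63693e-05.
j ≥ ln(1.63693e-05)/ln(0.2913) = -11.0201/-1.23340 = 8.935.
So 9 more iterations are needed.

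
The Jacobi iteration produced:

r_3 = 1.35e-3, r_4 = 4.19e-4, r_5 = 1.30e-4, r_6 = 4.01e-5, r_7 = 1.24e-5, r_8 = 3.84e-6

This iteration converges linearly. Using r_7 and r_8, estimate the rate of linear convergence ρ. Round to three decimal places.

ρ ≈ r_8/r_7 = 3.84e-6/1.24e-5 = 0.30968

0.310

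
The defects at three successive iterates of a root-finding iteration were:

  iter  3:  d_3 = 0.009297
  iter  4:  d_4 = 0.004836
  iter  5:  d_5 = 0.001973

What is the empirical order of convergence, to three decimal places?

p ≈ ln(d_5/d_4) / ln(d_4/d_3)
  = ln(0.001973/0.004836) / ln(0.004836/0.009297)
  = ln(0.407982) / ln(0.520168)
  = -0.896532 / -0.653603 ≈ 1.371677

1.372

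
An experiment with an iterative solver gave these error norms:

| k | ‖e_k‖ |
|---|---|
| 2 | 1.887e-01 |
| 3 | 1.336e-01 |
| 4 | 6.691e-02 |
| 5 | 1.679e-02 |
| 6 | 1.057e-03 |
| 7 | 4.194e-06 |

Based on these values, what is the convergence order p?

Consecutive ratios: ‖e_7‖/‖e_6‖ = 4.194e-06/1.057e-03 = 0.00396783, ‖e_6‖/‖e_5‖ = 1.057e-03/1.679e-02 = 0.0629541.
p ≈ ln(0.00396783)/ln(0.0629541) = -5.5295/-2.7653 ≈ 2.00.
So the convergence is quadratic (order 2).

2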